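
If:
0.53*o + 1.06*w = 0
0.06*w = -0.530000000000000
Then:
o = 17.67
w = -8.83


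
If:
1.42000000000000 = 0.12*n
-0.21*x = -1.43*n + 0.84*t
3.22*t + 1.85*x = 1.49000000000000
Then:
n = 11.83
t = 35.31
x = -60.65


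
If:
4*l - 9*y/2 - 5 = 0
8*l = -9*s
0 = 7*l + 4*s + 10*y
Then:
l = 100/111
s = -800/999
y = -310/999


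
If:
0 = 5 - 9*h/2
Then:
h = 10/9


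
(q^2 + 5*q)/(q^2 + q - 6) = q*(q + 5)/(q^2 + q - 6)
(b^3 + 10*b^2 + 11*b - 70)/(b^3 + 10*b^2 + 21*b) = (b^2 + 3*b - 10)/(b*(b + 3))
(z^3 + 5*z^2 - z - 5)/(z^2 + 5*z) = z - 1/z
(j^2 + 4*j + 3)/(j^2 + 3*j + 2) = (j + 3)/(j + 2)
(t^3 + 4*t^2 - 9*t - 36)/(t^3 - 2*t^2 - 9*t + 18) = (t + 4)/(t - 2)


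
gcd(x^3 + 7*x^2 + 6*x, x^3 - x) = x^2 + x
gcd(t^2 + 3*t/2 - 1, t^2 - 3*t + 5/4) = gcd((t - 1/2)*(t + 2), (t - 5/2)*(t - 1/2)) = t - 1/2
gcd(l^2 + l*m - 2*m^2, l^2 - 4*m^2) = l + 2*m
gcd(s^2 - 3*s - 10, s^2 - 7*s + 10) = s - 5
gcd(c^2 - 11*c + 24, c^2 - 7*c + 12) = c - 3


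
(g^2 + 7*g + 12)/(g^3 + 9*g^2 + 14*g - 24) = (g + 3)/(g^2 + 5*g - 6)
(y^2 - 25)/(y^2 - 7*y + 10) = (y + 5)/(y - 2)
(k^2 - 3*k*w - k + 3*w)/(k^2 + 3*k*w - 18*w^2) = (k - 1)/(k + 6*w)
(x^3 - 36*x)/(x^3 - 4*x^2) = (x^2 - 36)/(x*(x - 4))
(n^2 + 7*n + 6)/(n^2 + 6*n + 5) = (n + 6)/(n + 5)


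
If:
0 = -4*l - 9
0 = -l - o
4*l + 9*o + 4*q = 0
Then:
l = -9/4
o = 9/4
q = -45/16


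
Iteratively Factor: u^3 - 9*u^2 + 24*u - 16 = (u - 4)*(u^2 - 5*u + 4) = (u - 4)*(u - 1)*(u - 4)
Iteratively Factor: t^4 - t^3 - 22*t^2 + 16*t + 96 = (t + 4)*(t^3 - 5*t^2 - 2*t + 24) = (t - 4)*(t + 4)*(t^2 - t - 6) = (t - 4)*(t - 3)*(t + 4)*(t + 2)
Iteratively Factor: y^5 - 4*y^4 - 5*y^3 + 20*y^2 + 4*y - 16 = (y - 2)*(y^4 - 2*y^3 - 9*y^2 + 2*y + 8) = (y - 2)*(y + 1)*(y^3 - 3*y^2 - 6*y + 8) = (y - 2)*(y + 1)*(y + 2)*(y^2 - 5*y + 4) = (y - 2)*(y - 1)*(y + 1)*(y + 2)*(y - 4)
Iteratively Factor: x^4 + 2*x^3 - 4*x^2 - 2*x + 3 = (x + 3)*(x^3 - x^2 - x + 1) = (x - 1)*(x + 3)*(x^2 - 1) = (x - 1)^2*(x + 3)*(x + 1)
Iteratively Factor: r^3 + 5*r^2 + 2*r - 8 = (r + 4)*(r^2 + r - 2) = (r + 2)*(r + 4)*(r - 1)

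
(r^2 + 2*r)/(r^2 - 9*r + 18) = r*(r + 2)/(r^2 - 9*r + 18)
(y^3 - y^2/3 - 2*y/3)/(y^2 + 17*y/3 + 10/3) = y*(y - 1)/(y + 5)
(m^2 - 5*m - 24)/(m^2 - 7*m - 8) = (m + 3)/(m + 1)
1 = 1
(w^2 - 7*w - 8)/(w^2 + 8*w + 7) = (w - 8)/(w + 7)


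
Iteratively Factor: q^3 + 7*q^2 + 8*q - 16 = (q - 1)*(q^2 + 8*q + 16) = (q - 1)*(q + 4)*(q + 4)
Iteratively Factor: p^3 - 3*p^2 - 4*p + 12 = (p + 2)*(p^2 - 5*p + 6) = (p - 2)*(p + 2)*(p - 3)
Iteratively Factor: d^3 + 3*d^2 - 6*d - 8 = (d + 4)*(d^2 - d - 2) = (d - 2)*(d + 4)*(d + 1)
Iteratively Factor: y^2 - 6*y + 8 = (y - 2)*(y - 4)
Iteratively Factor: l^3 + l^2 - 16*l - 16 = (l + 1)*(l^2 - 16) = (l + 1)*(l + 4)*(l - 4)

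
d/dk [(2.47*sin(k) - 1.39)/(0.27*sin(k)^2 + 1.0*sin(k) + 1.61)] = (-0.6669*sin(k)^2 + 0.7506*sin(k) + 5.3667)*cos(k)/(0.0729*sin(k)^4 + 0.54*sin(k)^3 + 1.8694*sin(k)^2 + 3.22*sin(k) + 2.5921)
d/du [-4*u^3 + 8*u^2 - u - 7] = -12*u^2 + 16*u - 1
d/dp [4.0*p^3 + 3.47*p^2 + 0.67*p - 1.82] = 12.0*p^2 + 6.94*p + 0.67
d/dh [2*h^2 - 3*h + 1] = 4*h - 3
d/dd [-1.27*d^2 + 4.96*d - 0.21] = 4.96 - 2.54*d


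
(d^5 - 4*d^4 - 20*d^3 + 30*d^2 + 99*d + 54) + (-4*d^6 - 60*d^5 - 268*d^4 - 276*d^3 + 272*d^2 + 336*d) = -4*d^6 - 59*d^5 - 272*d^4 - 296*d^3 + 302*d^2 + 435*d + 54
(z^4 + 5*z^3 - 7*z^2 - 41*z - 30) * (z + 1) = z^5 + 6*z^4 - 2*z^3 - 48*z^2 - 71*z - 30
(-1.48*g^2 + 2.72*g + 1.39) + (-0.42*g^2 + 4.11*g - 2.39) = -1.9*g^2 + 6.83*g - 1.0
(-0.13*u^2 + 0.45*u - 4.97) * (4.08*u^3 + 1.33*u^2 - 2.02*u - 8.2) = -0.5304*u^5 + 1.6631*u^4 - 19.4165*u^3 - 6.4531*u^2 + 6.3494*u + 40.754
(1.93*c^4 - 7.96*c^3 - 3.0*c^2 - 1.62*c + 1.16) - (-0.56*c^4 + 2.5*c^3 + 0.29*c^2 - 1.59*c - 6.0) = 2.49*c^4 - 10.46*c^3 - 3.29*c^2 - 0.03*c + 7.16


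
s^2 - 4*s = s*(s - 4)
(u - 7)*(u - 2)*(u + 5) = u^3 - 4*u^2 - 31*u + 70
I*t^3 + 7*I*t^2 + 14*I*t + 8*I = (t + 2)*(t + 4)*(I*t + I)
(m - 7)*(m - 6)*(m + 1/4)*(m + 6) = m^4 - 27*m^3/4 - 151*m^2/4 + 243*m + 63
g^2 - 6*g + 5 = (g - 5)*(g - 1)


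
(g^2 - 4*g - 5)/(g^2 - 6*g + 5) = (g + 1)/(g - 1)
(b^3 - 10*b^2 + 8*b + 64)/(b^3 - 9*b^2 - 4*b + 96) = (b + 2)/(b + 3)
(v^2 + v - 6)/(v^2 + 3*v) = (v - 2)/v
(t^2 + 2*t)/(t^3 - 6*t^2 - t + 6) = t*(t + 2)/(t^3 - 6*t^2 - t + 6)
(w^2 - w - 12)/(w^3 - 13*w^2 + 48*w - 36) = (w^2 - w - 12)/(w^3 - 13*w^2 + 48*w - 36)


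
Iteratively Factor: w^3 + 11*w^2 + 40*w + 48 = (w + 4)*(w^2 + 7*w + 12) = (w + 3)*(w + 4)*(w + 4)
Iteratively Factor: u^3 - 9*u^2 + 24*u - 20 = (u - 2)*(u^2 - 7*u + 10) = (u - 5)*(u - 2)*(u - 2)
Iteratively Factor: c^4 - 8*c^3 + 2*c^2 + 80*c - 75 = (c - 5)*(c^3 - 3*c^2 - 13*c + 15) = (c - 5)^2*(c^2 + 2*c - 3) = (c - 5)^2*(c - 1)*(c + 3)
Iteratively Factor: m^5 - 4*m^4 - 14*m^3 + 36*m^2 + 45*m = (m + 1)*(m^4 - 5*m^3 - 9*m^2 + 45*m) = (m + 1)*(m + 3)*(m^3 - 8*m^2 + 15*m) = (m - 5)*(m + 1)*(m + 3)*(m^2 - 3*m) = m*(m - 5)*(m + 1)*(m + 3)*(m - 3)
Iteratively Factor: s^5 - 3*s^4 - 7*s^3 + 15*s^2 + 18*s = (s - 3)*(s^4 - 7*s^2 - 6*s) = (s - 3)*(s + 1)*(s^3 - s^2 - 6*s) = s*(s - 3)*(s + 1)*(s^2 - s - 6) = s*(s - 3)^2*(s + 1)*(s + 2)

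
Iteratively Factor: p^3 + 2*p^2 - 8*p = (p - 2)*(p^2 + 4*p) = (p - 2)*(p + 4)*(p)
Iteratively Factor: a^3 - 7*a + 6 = (a - 2)*(a^2 + 2*a - 3) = (a - 2)*(a + 3)*(a - 1)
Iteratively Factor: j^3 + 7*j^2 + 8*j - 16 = (j + 4)*(j^2 + 3*j - 4) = (j + 4)^2*(j - 1)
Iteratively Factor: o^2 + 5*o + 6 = (o + 2)*(o + 3)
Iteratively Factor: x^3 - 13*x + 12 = (x - 1)*(x^2 + x - 12) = (x - 3)*(x - 1)*(x + 4)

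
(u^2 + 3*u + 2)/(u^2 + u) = (u + 2)/u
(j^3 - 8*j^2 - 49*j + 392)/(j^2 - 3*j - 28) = (j^2 - j - 56)/(j + 4)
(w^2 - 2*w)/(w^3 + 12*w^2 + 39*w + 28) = w*(w - 2)/(w^3 + 12*w^2 + 39*w + 28)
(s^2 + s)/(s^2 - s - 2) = s/(s - 2)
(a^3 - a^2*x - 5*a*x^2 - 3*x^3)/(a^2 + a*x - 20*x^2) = (a^3 - a^2*x - 5*a*x^2 - 3*x^3)/(a^2 + a*x - 20*x^2)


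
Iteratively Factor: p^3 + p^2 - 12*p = (p - 3)*(p^2 + 4*p) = (p - 3)*(p + 4)*(p)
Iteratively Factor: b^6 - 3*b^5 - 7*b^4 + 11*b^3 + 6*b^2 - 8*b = (b - 1)*(b^5 - 2*b^4 - 9*b^3 + 2*b^2 + 8*b) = (b - 1)*(b + 2)*(b^4 - 4*b^3 - b^2 + 4*b) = (b - 4)*(b - 1)*(b + 2)*(b^3 - b) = (b - 4)*(b - 1)*(b + 1)*(b + 2)*(b^2 - b) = (b - 4)*(b - 1)^2*(b + 1)*(b + 2)*(b)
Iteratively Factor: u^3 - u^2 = (u - 1)*(u^2) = u*(u - 1)*(u)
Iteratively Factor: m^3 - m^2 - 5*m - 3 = (m - 3)*(m^2 + 2*m + 1) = (m - 3)*(m + 1)*(m + 1)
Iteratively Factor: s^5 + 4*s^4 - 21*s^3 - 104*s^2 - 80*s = (s + 4)*(s^4 - 21*s^2 - 20*s) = (s - 5)*(s + 4)*(s^3 + 5*s^2 + 4*s) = (s - 5)*(s + 1)*(s + 4)*(s^2 + 4*s) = (s - 5)*(s + 1)*(s + 4)^2*(s)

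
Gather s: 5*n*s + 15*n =5*n*s + 15*n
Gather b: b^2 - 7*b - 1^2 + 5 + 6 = b^2 - 7*b + 10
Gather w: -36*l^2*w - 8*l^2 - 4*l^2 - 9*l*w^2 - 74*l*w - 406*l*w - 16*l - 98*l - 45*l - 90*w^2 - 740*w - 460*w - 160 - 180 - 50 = -12*l^2 - 159*l + w^2*(-9*l - 90) + w*(-36*l^2 - 480*l - 1200) - 390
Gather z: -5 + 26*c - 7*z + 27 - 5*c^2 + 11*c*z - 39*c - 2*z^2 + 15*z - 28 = -5*c^2 - 13*c - 2*z^2 + z*(11*c + 8) - 6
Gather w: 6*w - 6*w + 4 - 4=0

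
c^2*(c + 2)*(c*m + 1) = c^4*m + 2*c^3*m + c^3 + 2*c^2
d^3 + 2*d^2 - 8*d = d*(d - 2)*(d + 4)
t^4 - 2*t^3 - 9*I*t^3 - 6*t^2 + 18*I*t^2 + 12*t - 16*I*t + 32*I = (t - 2)*(t - 8*I)*(t - 2*I)*(t + I)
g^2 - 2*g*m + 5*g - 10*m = (g + 5)*(g - 2*m)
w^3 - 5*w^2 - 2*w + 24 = (w - 4)*(w - 3)*(w + 2)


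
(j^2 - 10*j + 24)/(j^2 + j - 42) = (j - 4)/(j + 7)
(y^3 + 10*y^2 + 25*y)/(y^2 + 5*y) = y + 5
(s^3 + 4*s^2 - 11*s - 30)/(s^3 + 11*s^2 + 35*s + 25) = (s^2 - s - 6)/(s^2 + 6*s + 5)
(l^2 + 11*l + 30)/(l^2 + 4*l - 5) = (l + 6)/(l - 1)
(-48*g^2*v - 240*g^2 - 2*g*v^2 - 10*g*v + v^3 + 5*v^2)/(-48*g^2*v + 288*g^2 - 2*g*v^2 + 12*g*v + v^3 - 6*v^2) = (v + 5)/(v - 6)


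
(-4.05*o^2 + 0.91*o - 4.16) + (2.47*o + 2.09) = -4.05*o^2 + 3.38*o - 2.07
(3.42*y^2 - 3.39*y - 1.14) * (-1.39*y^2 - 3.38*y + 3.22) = -4.7538*y^4 - 6.8475*y^3 + 24.0552*y^2 - 7.0626*y - 3.6708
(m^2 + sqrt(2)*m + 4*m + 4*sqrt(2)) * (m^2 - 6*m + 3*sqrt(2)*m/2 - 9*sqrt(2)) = m^4 - 2*m^3 + 5*sqrt(2)*m^3/2 - 21*m^2 - 5*sqrt(2)*m^2 - 60*sqrt(2)*m - 6*m - 72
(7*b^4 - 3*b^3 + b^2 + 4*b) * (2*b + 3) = 14*b^5 + 15*b^4 - 7*b^3 + 11*b^2 + 12*b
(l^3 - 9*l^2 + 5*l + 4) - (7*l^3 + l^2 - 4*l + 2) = -6*l^3 - 10*l^2 + 9*l + 2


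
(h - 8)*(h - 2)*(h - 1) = h^3 - 11*h^2 + 26*h - 16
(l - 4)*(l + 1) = l^2 - 3*l - 4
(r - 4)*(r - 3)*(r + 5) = r^3 - 2*r^2 - 23*r + 60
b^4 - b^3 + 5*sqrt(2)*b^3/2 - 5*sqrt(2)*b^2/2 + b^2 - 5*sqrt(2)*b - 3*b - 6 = (b - 2)*(b + 1)*(b + sqrt(2))*(b + 3*sqrt(2)/2)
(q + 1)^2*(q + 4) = q^3 + 6*q^2 + 9*q + 4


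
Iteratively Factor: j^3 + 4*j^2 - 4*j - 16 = (j + 2)*(j^2 + 2*j - 8) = (j - 2)*(j + 2)*(j + 4)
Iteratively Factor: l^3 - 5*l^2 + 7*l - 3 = (l - 3)*(l^2 - 2*l + 1) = (l - 3)*(l - 1)*(l - 1)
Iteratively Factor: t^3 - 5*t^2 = (t)*(t^2 - 5*t) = t*(t - 5)*(t)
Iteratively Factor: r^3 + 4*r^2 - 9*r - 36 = (r - 3)*(r^2 + 7*r + 12) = (r - 3)*(r + 3)*(r + 4)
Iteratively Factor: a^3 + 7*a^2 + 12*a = (a + 3)*(a^2 + 4*a) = (a + 3)*(a + 4)*(a)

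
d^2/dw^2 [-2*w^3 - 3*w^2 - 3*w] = -12*w - 6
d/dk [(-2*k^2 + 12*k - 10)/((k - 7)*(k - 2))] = 6*(k^2 - 6*k + 13)/(k^4 - 18*k^3 + 109*k^2 - 252*k + 196)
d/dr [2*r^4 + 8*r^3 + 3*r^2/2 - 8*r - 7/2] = 8*r^3 + 24*r^2 + 3*r - 8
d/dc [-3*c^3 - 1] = -9*c^2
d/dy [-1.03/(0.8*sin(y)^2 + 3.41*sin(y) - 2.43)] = (1.648*sin(y) + 3.5123)*cos(y)/(0.8*sin(y)^2 + 3.41*sin(y) - 2.43)^2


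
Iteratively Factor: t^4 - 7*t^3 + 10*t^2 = (t - 5)*(t^3 - 2*t^2) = t*(t - 5)*(t^2 - 2*t) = t*(t - 5)*(t - 2)*(t)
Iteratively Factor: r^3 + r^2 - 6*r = (r)*(r^2 + r - 6) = r*(r - 2)*(r + 3)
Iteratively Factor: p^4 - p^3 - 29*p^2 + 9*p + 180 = (p - 3)*(p^3 + 2*p^2 - 23*p - 60) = (p - 5)*(p - 3)*(p^2 + 7*p + 12) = (p - 5)*(p - 3)*(p + 3)*(p + 4)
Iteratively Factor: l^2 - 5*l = (l - 5)*(l)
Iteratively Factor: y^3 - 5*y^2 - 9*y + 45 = (y - 5)*(y^2 - 9) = (y - 5)*(y + 3)*(y - 3)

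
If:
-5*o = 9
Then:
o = -9/5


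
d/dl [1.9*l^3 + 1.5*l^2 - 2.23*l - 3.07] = 5.7*l^2 + 3.0*l - 2.23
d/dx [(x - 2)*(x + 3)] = 2*x + 1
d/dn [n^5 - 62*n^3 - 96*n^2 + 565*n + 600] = 5*n^4 - 186*n^2 - 192*n + 565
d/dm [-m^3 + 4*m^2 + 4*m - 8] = -3*m^2 + 8*m + 4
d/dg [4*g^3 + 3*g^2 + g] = 12*g^2 + 6*g + 1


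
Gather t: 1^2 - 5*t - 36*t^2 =-36*t^2 - 5*t + 1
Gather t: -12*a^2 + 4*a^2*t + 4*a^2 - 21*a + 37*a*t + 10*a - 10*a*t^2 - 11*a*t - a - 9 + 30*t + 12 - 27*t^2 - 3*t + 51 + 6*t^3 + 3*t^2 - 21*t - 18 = -8*a^2 - 12*a + 6*t^3 + t^2*(-10*a - 24) + t*(4*a^2 + 26*a + 6) + 36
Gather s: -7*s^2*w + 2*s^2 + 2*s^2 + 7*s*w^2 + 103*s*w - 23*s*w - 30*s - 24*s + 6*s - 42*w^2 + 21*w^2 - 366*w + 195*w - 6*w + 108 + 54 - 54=s^2*(4 - 7*w) + s*(7*w^2 + 80*w - 48) - 21*w^2 - 177*w + 108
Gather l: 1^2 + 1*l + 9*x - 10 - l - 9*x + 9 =0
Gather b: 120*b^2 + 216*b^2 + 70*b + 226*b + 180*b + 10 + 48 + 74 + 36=336*b^2 + 476*b + 168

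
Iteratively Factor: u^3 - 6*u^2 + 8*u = (u)*(u^2 - 6*u + 8) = u*(u - 4)*(u - 2)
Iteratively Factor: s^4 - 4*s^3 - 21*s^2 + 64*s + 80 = (s - 4)*(s^3 - 21*s - 20) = (s - 4)*(s + 1)*(s^2 - s - 20) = (s - 4)*(s + 1)*(s + 4)*(s - 5)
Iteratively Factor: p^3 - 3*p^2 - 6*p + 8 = (p - 1)*(p^2 - 2*p - 8) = (p - 4)*(p - 1)*(p + 2)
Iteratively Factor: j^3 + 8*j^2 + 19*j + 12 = (j + 1)*(j^2 + 7*j + 12) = (j + 1)*(j + 3)*(j + 4)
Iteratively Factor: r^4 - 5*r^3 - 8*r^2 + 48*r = (r - 4)*(r^3 - r^2 - 12*r) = (r - 4)*(r + 3)*(r^2 - 4*r) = (r - 4)^2*(r + 3)*(r)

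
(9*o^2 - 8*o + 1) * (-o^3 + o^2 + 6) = -9*o^5 + 17*o^4 - 9*o^3 + 55*o^2 - 48*o + 6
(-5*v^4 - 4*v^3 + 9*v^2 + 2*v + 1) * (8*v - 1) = -40*v^5 - 27*v^4 + 76*v^3 + 7*v^2 + 6*v - 1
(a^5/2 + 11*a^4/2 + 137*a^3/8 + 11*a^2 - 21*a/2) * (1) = a^5/2 + 11*a^4/2 + 137*a^3/8 + 11*a^2 - 21*a/2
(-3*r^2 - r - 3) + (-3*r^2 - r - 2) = -6*r^2 - 2*r - 5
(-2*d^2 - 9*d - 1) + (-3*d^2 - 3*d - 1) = -5*d^2 - 12*d - 2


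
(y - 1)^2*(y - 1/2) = y^3 - 5*y^2/2 + 2*y - 1/2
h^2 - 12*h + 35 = (h - 7)*(h - 5)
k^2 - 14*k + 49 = (k - 7)^2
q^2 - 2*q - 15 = (q - 5)*(q + 3)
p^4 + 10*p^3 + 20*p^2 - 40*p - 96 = (p - 2)*(p + 2)*(p + 4)*(p + 6)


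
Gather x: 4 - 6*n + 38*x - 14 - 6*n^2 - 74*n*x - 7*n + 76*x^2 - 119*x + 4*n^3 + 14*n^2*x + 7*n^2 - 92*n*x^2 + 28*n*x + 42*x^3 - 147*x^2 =4*n^3 + n^2 - 13*n + 42*x^3 + x^2*(-92*n - 71) + x*(14*n^2 - 46*n - 81) - 10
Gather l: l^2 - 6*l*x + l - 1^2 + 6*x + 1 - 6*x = l^2 + l*(1 - 6*x)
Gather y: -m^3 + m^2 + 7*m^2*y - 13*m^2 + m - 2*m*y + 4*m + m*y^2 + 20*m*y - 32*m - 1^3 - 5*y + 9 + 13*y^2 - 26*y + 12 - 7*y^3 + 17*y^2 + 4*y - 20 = -m^3 - 12*m^2 - 27*m - 7*y^3 + y^2*(m + 30) + y*(7*m^2 + 18*m - 27)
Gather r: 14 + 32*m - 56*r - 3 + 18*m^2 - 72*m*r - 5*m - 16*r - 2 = 18*m^2 + 27*m + r*(-72*m - 72) + 9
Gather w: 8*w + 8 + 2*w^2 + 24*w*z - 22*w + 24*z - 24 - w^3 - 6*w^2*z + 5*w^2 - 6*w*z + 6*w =-w^3 + w^2*(7 - 6*z) + w*(18*z - 8) + 24*z - 16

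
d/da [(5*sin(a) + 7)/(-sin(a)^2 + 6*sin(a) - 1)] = (5*sin(a)^2 + 14*sin(a) - 47)*cos(a)/(sin(a)^2 - 6*sin(a) + 1)^2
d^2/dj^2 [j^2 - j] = 2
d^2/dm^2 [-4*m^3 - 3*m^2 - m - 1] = -24*m - 6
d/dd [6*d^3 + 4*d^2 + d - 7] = 18*d^2 + 8*d + 1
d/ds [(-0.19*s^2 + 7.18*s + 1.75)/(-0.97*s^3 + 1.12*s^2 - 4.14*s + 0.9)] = (-0.1843*s^4 + 13.9292*s^3 - 2.1625*s^2 - 4.262*s + 13.707)/(0.9409*s^6 - 2.1728*s^5 + 9.286*s^4 - 11.0196*s^3 + 19.1556*s^2 - 7.452*s + 0.81)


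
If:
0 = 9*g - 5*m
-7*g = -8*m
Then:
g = 0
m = 0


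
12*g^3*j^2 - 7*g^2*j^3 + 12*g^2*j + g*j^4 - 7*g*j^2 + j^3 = j*(-4*g + j)*(-3*g + j)*(g*j + 1)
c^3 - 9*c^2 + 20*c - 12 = (c - 6)*(c - 2)*(c - 1)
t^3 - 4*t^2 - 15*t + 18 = (t - 6)*(t - 1)*(t + 3)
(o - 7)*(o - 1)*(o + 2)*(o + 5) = o^4 - o^3 - 39*o^2 - 31*o + 70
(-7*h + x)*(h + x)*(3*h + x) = -21*h^3 - 25*h^2*x - 3*h*x^2 + x^3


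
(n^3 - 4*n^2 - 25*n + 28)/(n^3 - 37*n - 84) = (n - 1)/(n + 3)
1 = 1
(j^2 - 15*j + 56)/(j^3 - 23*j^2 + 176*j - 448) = 1/(j - 8)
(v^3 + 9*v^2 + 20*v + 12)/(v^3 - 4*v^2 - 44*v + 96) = (v^2 + 3*v + 2)/(v^2 - 10*v + 16)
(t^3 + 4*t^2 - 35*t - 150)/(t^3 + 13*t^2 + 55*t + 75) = (t - 6)/(t + 3)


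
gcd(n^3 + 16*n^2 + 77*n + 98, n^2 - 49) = n + 7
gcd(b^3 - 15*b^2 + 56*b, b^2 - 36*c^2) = 1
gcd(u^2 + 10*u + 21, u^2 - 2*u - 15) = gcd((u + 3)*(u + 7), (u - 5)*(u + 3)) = u + 3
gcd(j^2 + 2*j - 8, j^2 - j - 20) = j + 4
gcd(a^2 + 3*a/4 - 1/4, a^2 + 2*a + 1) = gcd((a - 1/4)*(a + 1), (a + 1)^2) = a + 1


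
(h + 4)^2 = h^2 + 8*h + 16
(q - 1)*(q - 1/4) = q^2 - 5*q/4 + 1/4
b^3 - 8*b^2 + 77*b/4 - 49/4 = (b - 7/2)^2*(b - 1)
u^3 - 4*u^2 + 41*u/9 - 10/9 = (u - 2)*(u - 5/3)*(u - 1/3)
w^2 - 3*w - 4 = (w - 4)*(w + 1)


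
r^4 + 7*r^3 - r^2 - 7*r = r*(r - 1)*(r + 1)*(r + 7)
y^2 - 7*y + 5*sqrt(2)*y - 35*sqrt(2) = (y - 7)*(y + 5*sqrt(2))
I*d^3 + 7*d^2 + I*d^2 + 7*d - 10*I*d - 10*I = (d - 5*I)*(d - 2*I)*(I*d + I)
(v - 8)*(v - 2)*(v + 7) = v^3 - 3*v^2 - 54*v + 112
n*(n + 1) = n^2 + n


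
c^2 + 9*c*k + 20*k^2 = (c + 4*k)*(c + 5*k)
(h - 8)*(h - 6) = h^2 - 14*h + 48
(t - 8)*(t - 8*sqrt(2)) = t^2 - 8*sqrt(2)*t - 8*t + 64*sqrt(2)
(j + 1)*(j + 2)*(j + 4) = j^3 + 7*j^2 + 14*j + 8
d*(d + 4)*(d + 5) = d^3 + 9*d^2 + 20*d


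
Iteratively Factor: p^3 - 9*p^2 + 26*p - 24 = (p - 2)*(p^2 - 7*p + 12) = (p - 4)*(p - 2)*(p - 3)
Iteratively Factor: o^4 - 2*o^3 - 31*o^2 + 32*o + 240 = (o + 4)*(o^3 - 6*o^2 - 7*o + 60) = (o - 5)*(o + 4)*(o^2 - o - 12) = (o - 5)*(o + 3)*(o + 4)*(o - 4)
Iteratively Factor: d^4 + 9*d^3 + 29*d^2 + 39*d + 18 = (d + 1)*(d^3 + 8*d^2 + 21*d + 18) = (d + 1)*(d + 2)*(d^2 + 6*d + 9) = (d + 1)*(d + 2)*(d + 3)*(d + 3)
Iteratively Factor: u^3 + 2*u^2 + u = (u + 1)*(u^2 + u) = u*(u + 1)*(u + 1)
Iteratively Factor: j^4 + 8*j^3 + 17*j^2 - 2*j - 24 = (j + 3)*(j^3 + 5*j^2 + 2*j - 8) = (j + 2)*(j + 3)*(j^2 + 3*j - 4) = (j + 2)*(j + 3)*(j + 4)*(j - 1)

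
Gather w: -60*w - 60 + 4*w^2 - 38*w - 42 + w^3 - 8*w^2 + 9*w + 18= w^3 - 4*w^2 - 89*w - 84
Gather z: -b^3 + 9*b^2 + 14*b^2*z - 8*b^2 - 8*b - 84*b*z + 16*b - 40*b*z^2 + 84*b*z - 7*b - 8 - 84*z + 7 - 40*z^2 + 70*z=-b^3 + b^2 + b + z^2*(-40*b - 40) + z*(14*b^2 - 14) - 1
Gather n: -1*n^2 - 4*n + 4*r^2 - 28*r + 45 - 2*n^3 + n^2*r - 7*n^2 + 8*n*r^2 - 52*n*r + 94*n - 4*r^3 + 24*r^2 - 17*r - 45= -2*n^3 + n^2*(r - 8) + n*(8*r^2 - 52*r + 90) - 4*r^3 + 28*r^2 - 45*r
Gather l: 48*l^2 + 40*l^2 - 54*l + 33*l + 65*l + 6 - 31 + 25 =88*l^2 + 44*l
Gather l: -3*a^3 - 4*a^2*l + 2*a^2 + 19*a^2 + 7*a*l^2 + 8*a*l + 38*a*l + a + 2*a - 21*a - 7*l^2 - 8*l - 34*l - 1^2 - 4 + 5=-3*a^3 + 21*a^2 - 18*a + l^2*(7*a - 7) + l*(-4*a^2 + 46*a - 42)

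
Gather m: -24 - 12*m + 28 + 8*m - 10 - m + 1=-5*m - 5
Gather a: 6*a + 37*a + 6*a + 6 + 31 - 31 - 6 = 49*a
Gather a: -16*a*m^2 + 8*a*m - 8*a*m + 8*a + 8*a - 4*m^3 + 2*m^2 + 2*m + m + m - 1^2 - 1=a*(16 - 16*m^2) - 4*m^3 + 2*m^2 + 4*m - 2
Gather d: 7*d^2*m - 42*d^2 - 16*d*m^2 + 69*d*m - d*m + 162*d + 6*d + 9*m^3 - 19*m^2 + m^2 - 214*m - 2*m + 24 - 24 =d^2*(7*m - 42) + d*(-16*m^2 + 68*m + 168) + 9*m^3 - 18*m^2 - 216*m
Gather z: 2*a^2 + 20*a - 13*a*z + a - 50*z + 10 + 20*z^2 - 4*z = 2*a^2 + 21*a + 20*z^2 + z*(-13*a - 54) + 10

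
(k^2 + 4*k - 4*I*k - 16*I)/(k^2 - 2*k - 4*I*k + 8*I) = (k + 4)/(k - 2)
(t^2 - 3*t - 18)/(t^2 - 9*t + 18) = (t + 3)/(t - 3)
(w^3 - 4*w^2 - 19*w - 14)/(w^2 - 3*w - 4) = (w^2 - 5*w - 14)/(w - 4)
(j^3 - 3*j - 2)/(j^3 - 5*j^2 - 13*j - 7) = (j - 2)/(j - 7)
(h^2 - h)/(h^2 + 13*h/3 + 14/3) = 3*h*(h - 1)/(3*h^2 + 13*h + 14)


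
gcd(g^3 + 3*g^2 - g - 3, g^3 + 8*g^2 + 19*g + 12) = g^2 + 4*g + 3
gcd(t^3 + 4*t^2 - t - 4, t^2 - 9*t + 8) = t - 1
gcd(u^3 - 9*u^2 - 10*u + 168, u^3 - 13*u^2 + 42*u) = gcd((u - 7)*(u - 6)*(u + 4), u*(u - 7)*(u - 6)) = u^2 - 13*u + 42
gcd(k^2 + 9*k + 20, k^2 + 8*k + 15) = k + 5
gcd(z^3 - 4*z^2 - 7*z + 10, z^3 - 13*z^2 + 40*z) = z - 5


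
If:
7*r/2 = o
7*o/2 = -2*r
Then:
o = 0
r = 0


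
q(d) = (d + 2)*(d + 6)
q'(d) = 2*d + 8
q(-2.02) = -0.08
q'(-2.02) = 3.96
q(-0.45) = 8.60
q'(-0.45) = 7.10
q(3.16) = 47.27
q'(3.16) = 14.32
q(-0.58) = 7.70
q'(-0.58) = 6.84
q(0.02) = 12.16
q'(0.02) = 8.04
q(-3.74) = -3.93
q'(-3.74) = 0.52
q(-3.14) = -3.26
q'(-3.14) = 1.72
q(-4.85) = -3.28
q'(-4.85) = -1.70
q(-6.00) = 0.00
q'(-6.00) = -4.00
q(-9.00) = 21.00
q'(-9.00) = -10.00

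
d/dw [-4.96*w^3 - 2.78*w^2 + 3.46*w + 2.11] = -14.88*w^2 - 5.56*w + 3.46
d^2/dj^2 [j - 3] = 0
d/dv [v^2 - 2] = 2*v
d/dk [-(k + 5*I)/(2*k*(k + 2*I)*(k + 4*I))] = (k^3 + 21*I*k^2/2 - 30*k - 20*I)/(k^2*(k^4 + 12*I*k^3 - 52*k^2 - 96*I*k + 64))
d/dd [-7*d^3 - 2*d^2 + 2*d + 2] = -21*d^2 - 4*d + 2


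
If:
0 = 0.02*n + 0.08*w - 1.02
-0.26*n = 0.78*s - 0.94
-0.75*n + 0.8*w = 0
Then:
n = 10.74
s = -2.37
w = 10.07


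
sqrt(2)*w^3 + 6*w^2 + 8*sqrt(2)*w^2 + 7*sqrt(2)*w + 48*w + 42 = (w + 7)*(w + 3*sqrt(2))*(sqrt(2)*w + sqrt(2))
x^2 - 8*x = x*(x - 8)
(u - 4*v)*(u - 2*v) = u^2 - 6*u*v + 8*v^2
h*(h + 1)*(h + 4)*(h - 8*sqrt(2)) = h^4 - 8*sqrt(2)*h^3 + 5*h^3 - 40*sqrt(2)*h^2 + 4*h^2 - 32*sqrt(2)*h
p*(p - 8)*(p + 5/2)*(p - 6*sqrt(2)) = p^4 - 6*sqrt(2)*p^3 - 11*p^3/2 - 20*p^2 + 33*sqrt(2)*p^2 + 120*sqrt(2)*p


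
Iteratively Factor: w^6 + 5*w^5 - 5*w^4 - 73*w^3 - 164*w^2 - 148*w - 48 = (w + 3)*(w^5 + 2*w^4 - 11*w^3 - 40*w^2 - 44*w - 16) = (w - 4)*(w + 3)*(w^4 + 6*w^3 + 13*w^2 + 12*w + 4) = (w - 4)*(w + 2)*(w + 3)*(w^3 + 4*w^2 + 5*w + 2) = (w - 4)*(w + 1)*(w + 2)*(w + 3)*(w^2 + 3*w + 2) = (w - 4)*(w + 1)*(w + 2)^2*(w + 3)*(w + 1)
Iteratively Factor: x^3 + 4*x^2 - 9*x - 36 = (x + 3)*(x^2 + x - 12) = (x + 3)*(x + 4)*(x - 3)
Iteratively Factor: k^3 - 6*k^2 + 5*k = (k - 5)*(k^2 - k) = (k - 5)*(k - 1)*(k)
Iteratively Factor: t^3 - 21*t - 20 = (t + 1)*(t^2 - t - 20) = (t - 5)*(t + 1)*(t + 4)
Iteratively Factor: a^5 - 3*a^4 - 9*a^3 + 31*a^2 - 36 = (a - 3)*(a^4 - 9*a^2 + 4*a + 12) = (a - 3)*(a + 3)*(a^3 - 3*a^2 + 4) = (a - 3)*(a + 1)*(a + 3)*(a^2 - 4*a + 4) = (a - 3)*(a - 2)*(a + 1)*(a + 3)*(a - 2)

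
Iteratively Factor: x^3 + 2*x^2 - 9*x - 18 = (x + 3)*(x^2 - x - 6) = (x + 2)*(x + 3)*(x - 3)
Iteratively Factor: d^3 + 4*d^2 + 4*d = (d + 2)*(d^2 + 2*d) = d*(d + 2)*(d + 2)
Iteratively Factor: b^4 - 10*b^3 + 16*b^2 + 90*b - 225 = (b - 5)*(b^3 - 5*b^2 - 9*b + 45) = (b - 5)*(b - 3)*(b^2 - 2*b - 15) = (b - 5)^2*(b - 3)*(b + 3)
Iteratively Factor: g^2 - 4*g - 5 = (g + 1)*(g - 5)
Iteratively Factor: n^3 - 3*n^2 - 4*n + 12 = (n - 3)*(n^2 - 4) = (n - 3)*(n - 2)*(n + 2)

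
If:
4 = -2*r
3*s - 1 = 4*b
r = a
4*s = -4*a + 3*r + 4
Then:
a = -2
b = 7/8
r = -2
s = 3/2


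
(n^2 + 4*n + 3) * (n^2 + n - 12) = n^4 + 5*n^3 - 5*n^2 - 45*n - 36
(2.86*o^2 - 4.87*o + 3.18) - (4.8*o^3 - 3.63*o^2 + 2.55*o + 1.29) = -4.8*o^3 + 6.49*o^2 - 7.42*o + 1.89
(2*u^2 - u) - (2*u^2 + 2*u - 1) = 1 - 3*u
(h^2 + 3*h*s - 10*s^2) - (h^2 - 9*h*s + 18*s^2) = 12*h*s - 28*s^2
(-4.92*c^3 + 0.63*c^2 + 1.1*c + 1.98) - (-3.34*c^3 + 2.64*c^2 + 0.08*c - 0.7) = -1.58*c^3 - 2.01*c^2 + 1.02*c + 2.68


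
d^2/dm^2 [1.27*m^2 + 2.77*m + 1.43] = 2.54000000000000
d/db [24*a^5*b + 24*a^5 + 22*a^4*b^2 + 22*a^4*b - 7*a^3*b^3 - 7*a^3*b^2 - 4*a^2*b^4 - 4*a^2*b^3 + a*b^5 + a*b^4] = a*(24*a^4 + 44*a^3*b + 22*a^3 - 21*a^2*b^2 - 14*a^2*b - 16*a*b^3 - 12*a*b^2 + 5*b^4 + 4*b^3)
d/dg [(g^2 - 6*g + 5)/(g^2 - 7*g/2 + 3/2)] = 2*(5*g^2 - 14*g + 17)/(4*g^4 - 28*g^3 + 61*g^2 - 42*g + 9)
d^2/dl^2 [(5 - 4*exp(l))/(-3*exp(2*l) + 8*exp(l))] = 4*(9*exp(3*l) - 21*exp(2*l) + 90*exp(l) - 80)*exp(-l)/(27*exp(3*l) - 216*exp(2*l) + 576*exp(l) - 512)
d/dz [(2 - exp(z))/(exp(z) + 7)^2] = (exp(z) - 11)*exp(z)/(exp(z) + 7)^3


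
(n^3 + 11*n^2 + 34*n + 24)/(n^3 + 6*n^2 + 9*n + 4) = (n + 6)/(n + 1)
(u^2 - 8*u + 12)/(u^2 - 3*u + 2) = (u - 6)/(u - 1)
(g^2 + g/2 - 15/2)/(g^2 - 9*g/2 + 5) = (g + 3)/(g - 2)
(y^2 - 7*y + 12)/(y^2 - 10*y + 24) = (y - 3)/(y - 6)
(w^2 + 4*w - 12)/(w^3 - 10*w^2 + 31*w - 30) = (w + 6)/(w^2 - 8*w + 15)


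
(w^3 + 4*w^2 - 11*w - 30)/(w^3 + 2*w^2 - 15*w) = (w + 2)/w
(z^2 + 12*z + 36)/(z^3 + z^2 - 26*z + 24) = (z + 6)/(z^2 - 5*z + 4)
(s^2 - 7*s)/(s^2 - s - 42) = s/(s + 6)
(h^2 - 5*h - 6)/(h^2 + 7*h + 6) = (h - 6)/(h + 6)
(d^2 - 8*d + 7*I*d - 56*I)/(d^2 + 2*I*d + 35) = (d - 8)/(d - 5*I)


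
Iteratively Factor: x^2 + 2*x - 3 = (x + 3)*(x - 1)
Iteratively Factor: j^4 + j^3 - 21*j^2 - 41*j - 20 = (j + 4)*(j^3 - 3*j^2 - 9*j - 5) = (j - 5)*(j + 4)*(j^2 + 2*j + 1) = (j - 5)*(j + 1)*(j + 4)*(j + 1)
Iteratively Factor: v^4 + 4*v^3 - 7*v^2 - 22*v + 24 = (v - 2)*(v^3 + 6*v^2 + 5*v - 12) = (v - 2)*(v + 3)*(v^2 + 3*v - 4) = (v - 2)*(v + 3)*(v + 4)*(v - 1)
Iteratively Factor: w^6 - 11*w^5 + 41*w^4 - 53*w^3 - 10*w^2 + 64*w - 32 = (w - 2)*(w^5 - 9*w^4 + 23*w^3 - 7*w^2 - 24*w + 16) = (w - 2)*(w - 1)*(w^4 - 8*w^3 + 15*w^2 + 8*w - 16) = (w - 2)*(w - 1)*(w + 1)*(w^3 - 9*w^2 + 24*w - 16) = (w - 2)*(w - 1)^2*(w + 1)*(w^2 - 8*w + 16) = (w - 4)*(w - 2)*(w - 1)^2*(w + 1)*(w - 4)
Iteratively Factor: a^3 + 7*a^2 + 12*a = (a)*(a^2 + 7*a + 12) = a*(a + 3)*(a + 4)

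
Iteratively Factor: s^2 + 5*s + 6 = (s + 2)*(s + 3)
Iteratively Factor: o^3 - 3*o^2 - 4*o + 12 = (o + 2)*(o^2 - 5*o + 6) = (o - 3)*(o + 2)*(o - 2)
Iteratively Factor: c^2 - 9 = (c + 3)*(c - 3)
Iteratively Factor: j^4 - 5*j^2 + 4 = (j - 1)*(j^3 + j^2 - 4*j - 4) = (j - 1)*(j + 1)*(j^2 - 4) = (j - 2)*(j - 1)*(j + 1)*(j + 2)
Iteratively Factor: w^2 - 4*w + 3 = (w - 3)*(w - 1)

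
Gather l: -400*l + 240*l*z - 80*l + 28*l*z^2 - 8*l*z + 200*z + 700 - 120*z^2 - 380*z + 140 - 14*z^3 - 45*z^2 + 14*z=l*(28*z^2 + 232*z - 480) - 14*z^3 - 165*z^2 - 166*z + 840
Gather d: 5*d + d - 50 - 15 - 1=6*d - 66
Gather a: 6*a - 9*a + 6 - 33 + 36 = 9 - 3*a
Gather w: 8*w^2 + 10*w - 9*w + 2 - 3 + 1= 8*w^2 + w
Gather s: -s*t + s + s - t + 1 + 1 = s*(2 - t) - t + 2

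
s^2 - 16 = (s - 4)*(s + 4)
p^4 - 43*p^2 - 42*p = p*(p - 7)*(p + 1)*(p + 6)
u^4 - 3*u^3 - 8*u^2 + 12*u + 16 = (u - 4)*(u - 2)*(u + 1)*(u + 2)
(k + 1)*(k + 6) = k^2 + 7*k + 6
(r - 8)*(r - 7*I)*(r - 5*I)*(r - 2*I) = r^4 - 8*r^3 - 14*I*r^3 - 59*r^2 + 112*I*r^2 + 472*r + 70*I*r - 560*I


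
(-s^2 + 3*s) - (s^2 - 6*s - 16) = -2*s^2 + 9*s + 16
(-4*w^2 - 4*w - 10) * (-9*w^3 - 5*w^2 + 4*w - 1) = 36*w^5 + 56*w^4 + 94*w^3 + 38*w^2 - 36*w + 10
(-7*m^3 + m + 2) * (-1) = 7*m^3 - m - 2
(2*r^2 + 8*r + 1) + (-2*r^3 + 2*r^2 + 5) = -2*r^3 + 4*r^2 + 8*r + 6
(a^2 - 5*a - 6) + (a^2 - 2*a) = 2*a^2 - 7*a - 6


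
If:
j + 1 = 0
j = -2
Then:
No Solution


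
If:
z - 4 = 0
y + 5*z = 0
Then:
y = -20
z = 4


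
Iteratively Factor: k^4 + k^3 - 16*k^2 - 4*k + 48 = (k + 4)*(k^3 - 3*k^2 - 4*k + 12) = (k - 2)*(k + 4)*(k^2 - k - 6) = (k - 3)*(k - 2)*(k + 4)*(k + 2)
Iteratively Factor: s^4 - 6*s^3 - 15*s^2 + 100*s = (s)*(s^3 - 6*s^2 - 15*s + 100) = s*(s - 5)*(s^2 - s - 20) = s*(s - 5)^2*(s + 4)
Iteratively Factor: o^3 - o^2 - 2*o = (o - 2)*(o^2 + o) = o*(o - 2)*(o + 1)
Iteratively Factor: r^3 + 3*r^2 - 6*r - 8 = (r - 2)*(r^2 + 5*r + 4) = (r - 2)*(r + 1)*(r + 4)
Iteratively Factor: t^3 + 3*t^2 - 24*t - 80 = (t + 4)*(t^2 - t - 20) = (t + 4)^2*(t - 5)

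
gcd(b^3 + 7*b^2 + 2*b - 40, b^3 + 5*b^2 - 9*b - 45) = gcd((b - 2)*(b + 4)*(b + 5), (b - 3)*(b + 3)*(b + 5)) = b + 5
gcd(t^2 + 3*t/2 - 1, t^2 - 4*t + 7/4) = t - 1/2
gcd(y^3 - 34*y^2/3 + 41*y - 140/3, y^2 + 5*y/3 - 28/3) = y - 7/3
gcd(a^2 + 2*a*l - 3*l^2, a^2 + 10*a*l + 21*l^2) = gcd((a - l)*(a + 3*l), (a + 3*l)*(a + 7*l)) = a + 3*l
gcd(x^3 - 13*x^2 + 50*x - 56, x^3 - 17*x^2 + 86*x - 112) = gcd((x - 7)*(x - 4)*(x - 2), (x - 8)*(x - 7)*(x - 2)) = x^2 - 9*x + 14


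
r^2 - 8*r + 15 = (r - 5)*(r - 3)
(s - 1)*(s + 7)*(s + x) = s^3 + s^2*x + 6*s^2 + 6*s*x - 7*s - 7*x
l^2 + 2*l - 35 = (l - 5)*(l + 7)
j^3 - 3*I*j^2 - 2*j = j*(j - 2*I)*(j - I)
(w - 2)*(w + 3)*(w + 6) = w^3 + 7*w^2 - 36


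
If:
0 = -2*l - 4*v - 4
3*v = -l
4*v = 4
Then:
No Solution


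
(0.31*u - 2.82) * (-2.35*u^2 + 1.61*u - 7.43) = -0.7285*u^3 + 7.1261*u^2 - 6.8435*u + 20.9526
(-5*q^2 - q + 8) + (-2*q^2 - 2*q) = -7*q^2 - 3*q + 8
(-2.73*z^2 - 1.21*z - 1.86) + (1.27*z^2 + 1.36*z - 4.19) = -1.46*z^2 + 0.15*z - 6.05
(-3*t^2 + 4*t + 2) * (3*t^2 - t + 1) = -9*t^4 + 15*t^3 - t^2 + 2*t + 2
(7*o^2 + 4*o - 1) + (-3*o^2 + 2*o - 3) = 4*o^2 + 6*o - 4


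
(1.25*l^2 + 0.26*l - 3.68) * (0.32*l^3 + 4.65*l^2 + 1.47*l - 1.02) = 0.4*l^5 + 5.8957*l^4 + 1.8689*l^3 - 18.0048*l^2 - 5.6748*l + 3.7536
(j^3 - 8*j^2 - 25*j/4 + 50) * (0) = 0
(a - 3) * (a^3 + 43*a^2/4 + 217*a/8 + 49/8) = a^4 + 31*a^3/4 - 41*a^2/8 - 301*a/4 - 147/8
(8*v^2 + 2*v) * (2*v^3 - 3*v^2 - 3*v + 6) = 16*v^5 - 20*v^4 - 30*v^3 + 42*v^2 + 12*v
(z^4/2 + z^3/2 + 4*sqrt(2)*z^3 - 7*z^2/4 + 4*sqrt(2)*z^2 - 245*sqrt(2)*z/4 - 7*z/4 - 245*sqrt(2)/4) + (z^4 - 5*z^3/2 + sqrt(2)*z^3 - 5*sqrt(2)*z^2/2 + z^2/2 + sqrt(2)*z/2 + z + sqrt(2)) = 3*z^4/2 - 2*z^3 + 5*sqrt(2)*z^3 - 5*z^2/4 + 3*sqrt(2)*z^2/2 - 243*sqrt(2)*z/4 - 3*z/4 - 241*sqrt(2)/4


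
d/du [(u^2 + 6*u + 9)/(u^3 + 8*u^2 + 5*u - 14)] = (-u^4 - 12*u^3 - 70*u^2 - 172*u - 129)/(u^6 + 16*u^5 + 74*u^4 + 52*u^3 - 199*u^2 - 140*u + 196)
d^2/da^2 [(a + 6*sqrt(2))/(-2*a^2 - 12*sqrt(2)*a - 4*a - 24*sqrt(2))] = -1/(a^3 + 6*a^2 + 12*a + 8)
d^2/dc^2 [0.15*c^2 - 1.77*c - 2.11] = 0.300000000000000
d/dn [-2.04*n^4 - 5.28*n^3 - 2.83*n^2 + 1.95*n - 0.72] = -8.16*n^3 - 15.84*n^2 - 5.66*n + 1.95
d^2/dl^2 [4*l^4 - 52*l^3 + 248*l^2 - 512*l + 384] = 48*l^2 - 312*l + 496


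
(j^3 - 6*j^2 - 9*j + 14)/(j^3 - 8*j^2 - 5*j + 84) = (j^2 + j - 2)/(j^2 - j - 12)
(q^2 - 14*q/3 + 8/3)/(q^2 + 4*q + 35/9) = 3*(3*q^2 - 14*q + 8)/(9*q^2 + 36*q + 35)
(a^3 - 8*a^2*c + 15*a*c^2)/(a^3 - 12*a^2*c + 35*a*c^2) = (a - 3*c)/(a - 7*c)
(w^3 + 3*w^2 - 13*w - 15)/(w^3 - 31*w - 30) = (w - 3)/(w - 6)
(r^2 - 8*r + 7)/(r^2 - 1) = (r - 7)/(r + 1)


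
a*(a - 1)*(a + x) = a^3 + a^2*x - a^2 - a*x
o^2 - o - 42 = (o - 7)*(o + 6)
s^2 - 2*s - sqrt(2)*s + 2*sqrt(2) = (s - 2)*(s - sqrt(2))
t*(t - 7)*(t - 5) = t^3 - 12*t^2 + 35*t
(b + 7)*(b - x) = b^2 - b*x + 7*b - 7*x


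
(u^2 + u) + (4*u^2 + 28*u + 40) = 5*u^2 + 29*u + 40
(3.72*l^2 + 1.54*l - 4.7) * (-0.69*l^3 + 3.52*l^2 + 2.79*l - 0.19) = -2.5668*l^5 + 12.0318*l^4 + 19.0426*l^3 - 12.9542*l^2 - 13.4056*l + 0.893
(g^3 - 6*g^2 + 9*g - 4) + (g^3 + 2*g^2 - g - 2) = 2*g^3 - 4*g^2 + 8*g - 6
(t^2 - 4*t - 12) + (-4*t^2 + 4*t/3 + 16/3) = -3*t^2 - 8*t/3 - 20/3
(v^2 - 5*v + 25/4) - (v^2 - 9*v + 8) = 4*v - 7/4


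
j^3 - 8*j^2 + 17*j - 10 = (j - 5)*(j - 2)*(j - 1)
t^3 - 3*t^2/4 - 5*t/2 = t*(t - 2)*(t + 5/4)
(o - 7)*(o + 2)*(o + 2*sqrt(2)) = o^3 - 5*o^2 + 2*sqrt(2)*o^2 - 10*sqrt(2)*o - 14*o - 28*sqrt(2)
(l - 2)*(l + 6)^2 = l^3 + 10*l^2 + 12*l - 72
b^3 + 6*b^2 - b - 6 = (b - 1)*(b + 1)*(b + 6)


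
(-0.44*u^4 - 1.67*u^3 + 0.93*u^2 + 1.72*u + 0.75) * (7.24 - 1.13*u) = 0.4972*u^5 - 1.2985*u^4 - 13.1417*u^3 + 4.7896*u^2 + 11.6053*u + 5.43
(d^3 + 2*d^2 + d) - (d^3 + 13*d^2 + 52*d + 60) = -11*d^2 - 51*d - 60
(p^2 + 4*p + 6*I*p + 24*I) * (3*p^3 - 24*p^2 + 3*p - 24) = 3*p^5 - 12*p^4 + 18*I*p^4 - 93*p^3 - 72*I*p^3 - 12*p^2 - 558*I*p^2 - 96*p - 72*I*p - 576*I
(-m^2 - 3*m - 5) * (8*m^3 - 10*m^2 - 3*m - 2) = -8*m^5 - 14*m^4 - 7*m^3 + 61*m^2 + 21*m + 10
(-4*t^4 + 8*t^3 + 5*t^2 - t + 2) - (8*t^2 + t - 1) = -4*t^4 + 8*t^3 - 3*t^2 - 2*t + 3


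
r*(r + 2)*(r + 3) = r^3 + 5*r^2 + 6*r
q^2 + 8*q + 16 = (q + 4)^2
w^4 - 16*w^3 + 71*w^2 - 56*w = w*(w - 8)*(w - 7)*(w - 1)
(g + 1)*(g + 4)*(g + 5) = g^3 + 10*g^2 + 29*g + 20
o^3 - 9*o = o*(o - 3)*(o + 3)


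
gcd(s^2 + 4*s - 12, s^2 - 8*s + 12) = s - 2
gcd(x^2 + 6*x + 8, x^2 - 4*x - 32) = x + 4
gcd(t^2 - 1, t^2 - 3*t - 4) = t + 1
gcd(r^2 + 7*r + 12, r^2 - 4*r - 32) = r + 4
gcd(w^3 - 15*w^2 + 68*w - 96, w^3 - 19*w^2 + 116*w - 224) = w^2 - 12*w + 32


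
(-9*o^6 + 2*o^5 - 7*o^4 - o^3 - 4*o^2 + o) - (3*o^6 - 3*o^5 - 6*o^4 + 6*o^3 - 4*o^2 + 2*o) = -12*o^6 + 5*o^5 - o^4 - 7*o^3 - o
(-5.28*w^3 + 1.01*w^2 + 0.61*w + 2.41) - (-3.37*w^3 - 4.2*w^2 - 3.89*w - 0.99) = -1.91*w^3 + 5.21*w^2 + 4.5*w + 3.4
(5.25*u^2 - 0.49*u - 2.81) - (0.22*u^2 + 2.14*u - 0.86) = 5.03*u^2 - 2.63*u - 1.95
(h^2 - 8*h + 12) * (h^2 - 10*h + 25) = h^4 - 18*h^3 + 117*h^2 - 320*h + 300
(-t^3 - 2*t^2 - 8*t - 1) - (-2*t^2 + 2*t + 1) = -t^3 - 10*t - 2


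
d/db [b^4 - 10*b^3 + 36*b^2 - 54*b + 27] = 4*b^3 - 30*b^2 + 72*b - 54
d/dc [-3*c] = -3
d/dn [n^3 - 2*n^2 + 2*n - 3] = 3*n^2 - 4*n + 2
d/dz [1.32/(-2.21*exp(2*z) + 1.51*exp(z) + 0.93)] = (5.8344*exp(z) - 1.9932)*exp(z)/(-2.21*exp(2*z) + 1.51*exp(z) + 0.93)^2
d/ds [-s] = -1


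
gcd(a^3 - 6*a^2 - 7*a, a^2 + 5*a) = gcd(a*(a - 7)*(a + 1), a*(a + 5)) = a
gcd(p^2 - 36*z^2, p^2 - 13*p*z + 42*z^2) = -p + 6*z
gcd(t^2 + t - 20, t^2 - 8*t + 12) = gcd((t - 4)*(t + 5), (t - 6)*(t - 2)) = 1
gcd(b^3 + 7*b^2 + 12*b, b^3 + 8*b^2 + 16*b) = b^2 + 4*b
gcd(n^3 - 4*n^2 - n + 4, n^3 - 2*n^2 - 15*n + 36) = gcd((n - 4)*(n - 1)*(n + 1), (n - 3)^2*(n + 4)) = 1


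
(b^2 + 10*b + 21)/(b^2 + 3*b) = (b + 7)/b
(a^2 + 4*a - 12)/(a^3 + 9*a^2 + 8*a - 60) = 1/(a + 5)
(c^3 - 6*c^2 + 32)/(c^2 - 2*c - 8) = c - 4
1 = 1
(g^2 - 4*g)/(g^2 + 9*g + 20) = g*(g - 4)/(g^2 + 9*g + 20)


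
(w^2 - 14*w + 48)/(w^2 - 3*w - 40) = (w - 6)/(w + 5)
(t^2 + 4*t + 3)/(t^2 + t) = (t + 3)/t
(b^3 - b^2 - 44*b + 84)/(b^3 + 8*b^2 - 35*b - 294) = (b - 2)/(b + 7)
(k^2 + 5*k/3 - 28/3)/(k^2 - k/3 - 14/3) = (k + 4)/(k + 2)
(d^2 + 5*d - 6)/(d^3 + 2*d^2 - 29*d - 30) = (d - 1)/(d^2 - 4*d - 5)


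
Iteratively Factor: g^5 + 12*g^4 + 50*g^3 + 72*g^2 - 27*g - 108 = (g + 3)*(g^4 + 9*g^3 + 23*g^2 + 3*g - 36) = (g - 1)*(g + 3)*(g^3 + 10*g^2 + 33*g + 36) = (g - 1)*(g + 3)*(g + 4)*(g^2 + 6*g + 9) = (g - 1)*(g + 3)^2*(g + 4)*(g + 3)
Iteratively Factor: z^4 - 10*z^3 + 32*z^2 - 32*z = (z - 2)*(z^3 - 8*z^2 + 16*z) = (z - 4)*(z - 2)*(z^2 - 4*z) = z*(z - 4)*(z - 2)*(z - 4)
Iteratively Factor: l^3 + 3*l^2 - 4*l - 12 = (l + 3)*(l^2 - 4) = (l + 2)*(l + 3)*(l - 2)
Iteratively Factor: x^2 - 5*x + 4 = (x - 1)*(x - 4)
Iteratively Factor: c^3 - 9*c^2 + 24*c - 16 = (c - 4)*(c^2 - 5*c + 4) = (c - 4)*(c - 1)*(c - 4)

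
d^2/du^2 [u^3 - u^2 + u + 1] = 6*u - 2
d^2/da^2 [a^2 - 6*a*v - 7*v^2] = 2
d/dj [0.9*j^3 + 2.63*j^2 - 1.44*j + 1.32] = 2.7*j^2 + 5.26*j - 1.44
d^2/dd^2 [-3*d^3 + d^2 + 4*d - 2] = 2 - 18*d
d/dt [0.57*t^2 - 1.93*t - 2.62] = 1.14*t - 1.93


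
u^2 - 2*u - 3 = (u - 3)*(u + 1)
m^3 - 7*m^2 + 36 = (m - 6)*(m - 3)*(m + 2)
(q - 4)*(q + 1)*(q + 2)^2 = q^4 + q^3 - 12*q^2 - 28*q - 16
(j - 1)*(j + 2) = j^2 + j - 2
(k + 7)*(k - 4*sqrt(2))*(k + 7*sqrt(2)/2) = k^3 - sqrt(2)*k^2/2 + 7*k^2 - 28*k - 7*sqrt(2)*k/2 - 196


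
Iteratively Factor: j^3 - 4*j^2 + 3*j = (j - 1)*(j^2 - 3*j) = (j - 3)*(j - 1)*(j)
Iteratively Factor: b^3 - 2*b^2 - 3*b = (b - 3)*(b^2 + b) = b*(b - 3)*(b + 1)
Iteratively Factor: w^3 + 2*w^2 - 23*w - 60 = (w + 4)*(w^2 - 2*w - 15) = (w - 5)*(w + 4)*(w + 3)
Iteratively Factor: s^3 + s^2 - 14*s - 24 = (s + 2)*(s^2 - s - 12) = (s + 2)*(s + 3)*(s - 4)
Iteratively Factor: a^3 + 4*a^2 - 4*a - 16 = (a + 4)*(a^2 - 4) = (a + 2)*(a + 4)*(a - 2)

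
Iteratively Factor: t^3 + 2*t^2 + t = (t + 1)*(t^2 + t) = (t + 1)^2*(t)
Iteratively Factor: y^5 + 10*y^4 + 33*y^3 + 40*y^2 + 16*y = (y + 4)*(y^4 + 6*y^3 + 9*y^2 + 4*y) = (y + 1)*(y + 4)*(y^3 + 5*y^2 + 4*y) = (y + 1)^2*(y + 4)*(y^2 + 4*y) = y*(y + 1)^2*(y + 4)*(y + 4)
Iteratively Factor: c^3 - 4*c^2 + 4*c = (c - 2)*(c^2 - 2*c) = (c - 2)^2*(c)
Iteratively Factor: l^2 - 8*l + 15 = (l - 3)*(l - 5)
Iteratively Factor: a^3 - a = (a - 1)*(a^2 + a) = a*(a - 1)*(a + 1)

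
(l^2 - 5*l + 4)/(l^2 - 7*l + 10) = (l^2 - 5*l + 4)/(l^2 - 7*l + 10)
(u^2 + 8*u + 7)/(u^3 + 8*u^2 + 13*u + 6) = (u + 7)/(u^2 + 7*u + 6)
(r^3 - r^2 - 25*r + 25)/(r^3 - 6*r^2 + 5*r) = (r + 5)/r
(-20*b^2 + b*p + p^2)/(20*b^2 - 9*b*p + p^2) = (5*b + p)/(-5*b + p)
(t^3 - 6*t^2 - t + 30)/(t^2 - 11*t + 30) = (t^2 - t - 6)/(t - 6)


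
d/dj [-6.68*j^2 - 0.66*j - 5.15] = -13.36*j - 0.66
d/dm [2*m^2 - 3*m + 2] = 4*m - 3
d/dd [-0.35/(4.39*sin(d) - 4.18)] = 1.5365*cos(d)/(4.39*sin(d) - 4.18)^2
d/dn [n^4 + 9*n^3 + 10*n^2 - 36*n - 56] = 4*n^3 + 27*n^2 + 20*n - 36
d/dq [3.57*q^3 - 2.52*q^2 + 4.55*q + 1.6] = 10.71*q^2 - 5.04*q + 4.55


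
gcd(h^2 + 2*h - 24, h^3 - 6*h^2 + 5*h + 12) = h - 4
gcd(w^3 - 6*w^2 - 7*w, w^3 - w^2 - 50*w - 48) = w + 1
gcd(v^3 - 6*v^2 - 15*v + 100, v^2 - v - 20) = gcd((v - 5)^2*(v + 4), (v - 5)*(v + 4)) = v^2 - v - 20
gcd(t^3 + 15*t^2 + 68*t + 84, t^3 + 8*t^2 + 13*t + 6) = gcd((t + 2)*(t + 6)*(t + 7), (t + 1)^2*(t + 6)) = t + 6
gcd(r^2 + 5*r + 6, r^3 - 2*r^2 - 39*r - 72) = r + 3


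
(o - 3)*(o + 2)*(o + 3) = o^3 + 2*o^2 - 9*o - 18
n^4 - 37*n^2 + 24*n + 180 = (n - 5)*(n - 3)*(n + 2)*(n + 6)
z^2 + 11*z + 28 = (z + 4)*(z + 7)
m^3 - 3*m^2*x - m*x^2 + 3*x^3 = (m - 3*x)*(m - x)*(m + x)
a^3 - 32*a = a*(a - 4*sqrt(2))*(a + 4*sqrt(2))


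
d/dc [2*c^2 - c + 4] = 4*c - 1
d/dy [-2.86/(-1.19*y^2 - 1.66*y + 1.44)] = (-6.8068*y - 4.7476)/(1.19*y^2 + 1.66*y - 1.44)^2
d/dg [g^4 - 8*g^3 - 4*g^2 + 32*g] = 4*g^3 - 24*g^2 - 8*g + 32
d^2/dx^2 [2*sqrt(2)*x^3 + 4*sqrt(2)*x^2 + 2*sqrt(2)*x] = sqrt(2)*(12*x + 8)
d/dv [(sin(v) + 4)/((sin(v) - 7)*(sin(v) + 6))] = (-8*sin(v) + cos(v)^2 - 39)*cos(v)/((sin(v) - 7)^2*(sin(v) + 6)^2)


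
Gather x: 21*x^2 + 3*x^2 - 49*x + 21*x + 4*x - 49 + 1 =24*x^2 - 24*x - 48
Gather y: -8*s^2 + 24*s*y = -8*s^2 + 24*s*y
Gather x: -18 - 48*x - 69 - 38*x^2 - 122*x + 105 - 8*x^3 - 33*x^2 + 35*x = -8*x^3 - 71*x^2 - 135*x + 18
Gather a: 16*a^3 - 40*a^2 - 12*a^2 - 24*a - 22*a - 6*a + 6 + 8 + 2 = 16*a^3 - 52*a^2 - 52*a + 16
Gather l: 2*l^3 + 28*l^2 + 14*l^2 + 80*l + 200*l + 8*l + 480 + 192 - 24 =2*l^3 + 42*l^2 + 288*l + 648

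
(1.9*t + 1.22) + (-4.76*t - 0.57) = 0.65 - 2.86*t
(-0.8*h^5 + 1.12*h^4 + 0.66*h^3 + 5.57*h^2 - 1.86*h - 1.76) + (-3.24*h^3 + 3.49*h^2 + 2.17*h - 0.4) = -0.8*h^5 + 1.12*h^4 - 2.58*h^3 + 9.06*h^2 + 0.31*h - 2.16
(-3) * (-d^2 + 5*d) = 3*d^2 - 15*d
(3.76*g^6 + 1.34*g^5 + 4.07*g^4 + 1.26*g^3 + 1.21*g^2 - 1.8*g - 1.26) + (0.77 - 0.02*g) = 3.76*g^6 + 1.34*g^5 + 4.07*g^4 + 1.26*g^3 + 1.21*g^2 - 1.82*g - 0.49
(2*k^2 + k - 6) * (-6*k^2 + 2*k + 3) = -12*k^4 - 2*k^3 + 44*k^2 - 9*k - 18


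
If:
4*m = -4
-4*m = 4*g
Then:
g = 1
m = -1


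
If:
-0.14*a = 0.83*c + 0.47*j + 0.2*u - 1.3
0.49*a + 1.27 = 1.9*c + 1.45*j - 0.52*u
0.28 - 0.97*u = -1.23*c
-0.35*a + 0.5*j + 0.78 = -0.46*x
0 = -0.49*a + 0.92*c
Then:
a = 1.18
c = 0.63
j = 0.84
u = 1.09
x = -1.71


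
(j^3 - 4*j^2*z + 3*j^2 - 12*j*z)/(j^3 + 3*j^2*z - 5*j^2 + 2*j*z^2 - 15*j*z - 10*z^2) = j*(j^2 - 4*j*z + 3*j - 12*z)/(j^3 + 3*j^2*z - 5*j^2 + 2*j*z^2 - 15*j*z - 10*z^2)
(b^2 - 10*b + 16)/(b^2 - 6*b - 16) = (b - 2)/(b + 2)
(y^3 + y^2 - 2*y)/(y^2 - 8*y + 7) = y*(y + 2)/(y - 7)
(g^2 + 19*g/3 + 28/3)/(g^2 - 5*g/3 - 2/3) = (3*g^2 + 19*g + 28)/(3*g^2 - 5*g - 2)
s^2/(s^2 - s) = s/(s - 1)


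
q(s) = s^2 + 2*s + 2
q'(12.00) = 26.00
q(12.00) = 170.00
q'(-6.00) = -10.00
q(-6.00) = 26.00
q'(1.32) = 4.64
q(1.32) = 6.38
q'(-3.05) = -4.10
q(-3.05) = 5.20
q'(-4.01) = -6.02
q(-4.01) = 10.06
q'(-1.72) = -1.44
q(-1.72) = 1.52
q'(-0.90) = 0.20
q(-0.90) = 1.01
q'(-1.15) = -0.30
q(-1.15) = 1.02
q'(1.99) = 5.98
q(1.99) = 9.94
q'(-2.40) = -2.80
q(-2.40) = 2.96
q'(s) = 2*s + 2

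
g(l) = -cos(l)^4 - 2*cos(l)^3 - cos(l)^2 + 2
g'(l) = 4*sin(l)*cos(l)^3 + 6*sin(l)*cos(l)^2 + 2*sin(l)*cos(l)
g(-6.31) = -2.00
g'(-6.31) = -0.32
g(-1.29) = 1.87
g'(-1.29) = -1.06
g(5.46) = 0.70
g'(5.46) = -3.95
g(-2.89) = 2.00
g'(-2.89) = -0.01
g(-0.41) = -1.09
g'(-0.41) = -3.97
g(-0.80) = 0.60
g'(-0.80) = -4.06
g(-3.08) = 2.00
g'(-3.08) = -0.00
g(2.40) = 1.96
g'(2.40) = 0.12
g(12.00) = -0.42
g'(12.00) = -4.49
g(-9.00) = 1.99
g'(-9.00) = -0.05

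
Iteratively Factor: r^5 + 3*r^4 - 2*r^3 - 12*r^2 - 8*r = (r + 2)*(r^4 + r^3 - 4*r^2 - 4*r) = r*(r + 2)*(r^3 + r^2 - 4*r - 4) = r*(r - 2)*(r + 2)*(r^2 + 3*r + 2) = r*(r - 2)*(r + 1)*(r + 2)*(r + 2)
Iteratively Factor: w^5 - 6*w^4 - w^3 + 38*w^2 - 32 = (w - 1)*(w^4 - 5*w^3 - 6*w^2 + 32*w + 32) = (w - 4)*(w - 1)*(w^3 - w^2 - 10*w - 8) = (w - 4)*(w - 1)*(w + 2)*(w^2 - 3*w - 4) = (w - 4)^2*(w - 1)*(w + 2)*(w + 1)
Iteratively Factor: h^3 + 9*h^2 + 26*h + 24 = (h + 2)*(h^2 + 7*h + 12) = (h + 2)*(h + 3)*(h + 4)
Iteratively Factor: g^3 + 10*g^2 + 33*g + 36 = (g + 3)*(g^2 + 7*g + 12) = (g + 3)*(g + 4)*(g + 3)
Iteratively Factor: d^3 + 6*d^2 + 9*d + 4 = (d + 1)*(d^2 + 5*d + 4) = (d + 1)^2*(d + 4)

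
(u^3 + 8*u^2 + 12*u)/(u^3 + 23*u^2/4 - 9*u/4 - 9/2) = 4*u*(u + 2)/(4*u^2 - u - 3)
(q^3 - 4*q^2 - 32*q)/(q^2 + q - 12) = q*(q - 8)/(q - 3)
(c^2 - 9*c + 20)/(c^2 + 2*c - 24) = (c - 5)/(c + 6)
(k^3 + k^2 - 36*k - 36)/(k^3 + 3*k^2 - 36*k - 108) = (k + 1)/(k + 3)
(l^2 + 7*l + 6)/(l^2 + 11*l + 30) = (l + 1)/(l + 5)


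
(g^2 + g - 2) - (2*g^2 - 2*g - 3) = -g^2 + 3*g + 1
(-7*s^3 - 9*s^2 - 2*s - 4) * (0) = 0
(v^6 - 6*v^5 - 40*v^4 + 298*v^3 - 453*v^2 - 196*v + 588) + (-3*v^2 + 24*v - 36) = v^6 - 6*v^5 - 40*v^4 + 298*v^3 - 456*v^2 - 172*v + 552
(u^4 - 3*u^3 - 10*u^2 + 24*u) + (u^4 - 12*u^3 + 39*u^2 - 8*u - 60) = 2*u^4 - 15*u^3 + 29*u^2 + 16*u - 60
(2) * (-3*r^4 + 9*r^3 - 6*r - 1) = -6*r^4 + 18*r^3 - 12*r - 2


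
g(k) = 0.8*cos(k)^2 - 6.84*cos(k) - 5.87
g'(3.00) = 1.19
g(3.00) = 1.69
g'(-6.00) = 1.48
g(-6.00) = -11.70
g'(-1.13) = -5.57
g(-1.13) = -8.64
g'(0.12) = 0.63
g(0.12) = -11.87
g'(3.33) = -1.58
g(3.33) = 1.62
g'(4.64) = -6.94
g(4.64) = -5.37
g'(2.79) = 2.87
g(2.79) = 1.26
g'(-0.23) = -1.20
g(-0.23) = -11.77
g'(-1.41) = -6.50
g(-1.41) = -6.94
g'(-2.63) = -4.03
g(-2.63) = 0.70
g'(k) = -1.6*sin(k)*cos(k) + 6.84*sin(k) = (6.84 - 1.6*cos(k))*sin(k)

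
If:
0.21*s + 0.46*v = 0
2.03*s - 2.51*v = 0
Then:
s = 0.00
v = 0.00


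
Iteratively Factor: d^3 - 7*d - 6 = (d + 2)*(d^2 - 2*d - 3) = (d + 1)*(d + 2)*(d - 3)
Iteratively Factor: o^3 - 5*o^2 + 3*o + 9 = (o + 1)*(o^2 - 6*o + 9) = (o - 3)*(o + 1)*(o - 3)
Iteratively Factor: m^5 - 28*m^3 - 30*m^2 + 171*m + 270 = (m - 5)*(m^4 + 5*m^3 - 3*m^2 - 45*m - 54) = (m - 5)*(m + 3)*(m^3 + 2*m^2 - 9*m - 18) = (m - 5)*(m + 3)^2*(m^2 - m - 6) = (m - 5)*(m + 2)*(m + 3)^2*(m - 3)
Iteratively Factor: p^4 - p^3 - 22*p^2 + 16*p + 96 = (p + 4)*(p^3 - 5*p^2 - 2*p + 24) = (p + 2)*(p + 4)*(p^2 - 7*p + 12) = (p - 3)*(p + 2)*(p + 4)*(p - 4)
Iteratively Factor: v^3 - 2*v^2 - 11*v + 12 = (v - 4)*(v^2 + 2*v - 3) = (v - 4)*(v + 3)*(v - 1)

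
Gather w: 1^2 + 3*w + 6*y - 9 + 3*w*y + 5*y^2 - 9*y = w*(3*y + 3) + 5*y^2 - 3*y - 8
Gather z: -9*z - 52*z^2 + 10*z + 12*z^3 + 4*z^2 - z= 12*z^3 - 48*z^2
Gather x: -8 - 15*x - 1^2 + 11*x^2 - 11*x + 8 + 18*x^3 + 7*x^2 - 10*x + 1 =18*x^3 + 18*x^2 - 36*x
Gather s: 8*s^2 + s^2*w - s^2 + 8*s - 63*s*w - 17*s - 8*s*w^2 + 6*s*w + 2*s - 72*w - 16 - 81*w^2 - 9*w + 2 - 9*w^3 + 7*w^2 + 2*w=s^2*(w + 7) + s*(-8*w^2 - 57*w - 7) - 9*w^3 - 74*w^2 - 79*w - 14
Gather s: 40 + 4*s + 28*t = 4*s + 28*t + 40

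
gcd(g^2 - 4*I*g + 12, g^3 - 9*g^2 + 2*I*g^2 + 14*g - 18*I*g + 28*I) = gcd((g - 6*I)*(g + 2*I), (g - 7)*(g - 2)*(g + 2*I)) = g + 2*I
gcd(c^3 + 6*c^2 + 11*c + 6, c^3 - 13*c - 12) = c^2 + 4*c + 3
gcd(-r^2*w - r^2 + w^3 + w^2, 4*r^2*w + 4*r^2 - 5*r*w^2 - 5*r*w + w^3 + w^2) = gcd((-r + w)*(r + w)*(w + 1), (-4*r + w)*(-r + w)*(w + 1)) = r*w + r - w^2 - w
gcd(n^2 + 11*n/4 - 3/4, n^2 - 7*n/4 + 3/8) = n - 1/4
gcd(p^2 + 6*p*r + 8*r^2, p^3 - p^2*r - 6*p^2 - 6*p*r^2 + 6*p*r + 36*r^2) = p + 2*r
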